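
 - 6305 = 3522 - 9827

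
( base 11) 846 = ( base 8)1772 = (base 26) 1D4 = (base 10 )1018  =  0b1111111010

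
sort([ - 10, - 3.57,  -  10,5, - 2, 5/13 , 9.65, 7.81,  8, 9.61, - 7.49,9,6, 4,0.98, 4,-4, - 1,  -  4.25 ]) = [ - 10, - 10, - 7.49 , - 4.25,-4, - 3.57, -2, - 1, 5/13, 0.98, 4, 4,5, 6, 7.81,8,9, 9.61,9.65] 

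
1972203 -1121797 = 850406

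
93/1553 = 93/1553 = 0.06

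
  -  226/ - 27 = 226/27  =  8.37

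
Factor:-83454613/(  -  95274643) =11^1*193^(-1) * 263^(  -  1 ) * 1877^( - 1 )*7586783^1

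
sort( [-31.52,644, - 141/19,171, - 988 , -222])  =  [  -  988,-222,  -  31.52,  -  141/19 , 171, 644 ]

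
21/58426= 21/58426 = 0.00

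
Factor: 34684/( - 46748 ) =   -  23/31 = - 23^1 * 31^( - 1 )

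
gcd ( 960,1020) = 60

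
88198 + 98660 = 186858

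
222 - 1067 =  - 845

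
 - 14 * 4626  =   - 64764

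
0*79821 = 0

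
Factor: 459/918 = 1/2 = 2^( - 1) 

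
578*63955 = 36965990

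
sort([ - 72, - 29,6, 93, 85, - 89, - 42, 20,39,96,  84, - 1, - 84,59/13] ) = [ - 89, - 84, - 72, - 42,-29,-1,59/13,6,20,39,84 , 85,93,96] 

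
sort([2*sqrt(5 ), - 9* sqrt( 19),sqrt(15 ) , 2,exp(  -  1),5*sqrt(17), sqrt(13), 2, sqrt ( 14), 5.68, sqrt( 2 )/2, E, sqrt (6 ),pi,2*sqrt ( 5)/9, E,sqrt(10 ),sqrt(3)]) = [ - 9*sqrt(19),exp( - 1), 2 * sqrt(5 ) /9, sqrt(2)/2,  sqrt(3 ),2,2,sqrt (6 ),E, E, pi , sqrt( 10),sqrt(13),sqrt(14 ) , sqrt(15), 2*sqrt ( 5), 5.68, 5*sqrt(17)]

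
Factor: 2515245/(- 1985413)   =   - 3^1*  5^1*17^( - 1) * 116789^( - 1)*167683^1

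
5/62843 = 5/62843 = 0.00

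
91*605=55055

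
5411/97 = 55 + 76/97 = 55.78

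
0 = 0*7737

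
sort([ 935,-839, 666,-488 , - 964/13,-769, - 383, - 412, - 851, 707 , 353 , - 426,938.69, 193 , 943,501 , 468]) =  [-851, - 839, -769,-488,  -  426,-412,-383, - 964/13,193 , 353,468,501, 666, 707,935 , 938.69,943 ]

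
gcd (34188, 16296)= 84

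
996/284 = 249/71 = 3.51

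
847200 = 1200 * 706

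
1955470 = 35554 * 55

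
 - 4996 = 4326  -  9322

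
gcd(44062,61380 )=2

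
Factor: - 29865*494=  - 14753310= - 2^1*3^1 * 5^1* 11^1*13^1*19^1*181^1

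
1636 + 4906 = 6542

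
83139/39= 2131 + 10/13= 2131.77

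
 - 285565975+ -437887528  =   - 723453503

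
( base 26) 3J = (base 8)141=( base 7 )166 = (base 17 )5c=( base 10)97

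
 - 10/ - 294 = 5/147 = 0.03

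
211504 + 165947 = 377451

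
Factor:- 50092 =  - 2^2*7^1 * 1789^1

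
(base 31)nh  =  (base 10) 730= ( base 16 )2DA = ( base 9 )1001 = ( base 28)q2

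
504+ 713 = 1217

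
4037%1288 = 173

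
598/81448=299/40724=   0.01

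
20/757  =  20/757= 0.03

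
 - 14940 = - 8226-6714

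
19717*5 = 98585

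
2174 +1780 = 3954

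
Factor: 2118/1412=2^(  -  1) * 3^1 = 3/2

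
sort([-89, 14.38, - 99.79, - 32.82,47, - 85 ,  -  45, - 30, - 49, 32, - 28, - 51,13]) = [ - 99.79, - 89, - 85,  -  51, -49,-45, - 32.82,  -  30, - 28,  13,14.38,32,47 ] 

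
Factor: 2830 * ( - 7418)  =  -20992940  =  -2^2*5^1 * 283^1 * 3709^1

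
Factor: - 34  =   - 2^1*17^1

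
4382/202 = 2191/101 = 21.69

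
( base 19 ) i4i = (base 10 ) 6592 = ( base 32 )6E0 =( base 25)ADH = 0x19c0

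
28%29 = 28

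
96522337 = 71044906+25477431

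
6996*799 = 5589804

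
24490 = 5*4898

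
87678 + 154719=242397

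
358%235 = 123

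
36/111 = 12/37 = 0.32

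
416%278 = 138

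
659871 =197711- - 462160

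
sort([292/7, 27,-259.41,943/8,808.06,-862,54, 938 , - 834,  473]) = [-862, - 834,-259.41, 27,  292/7, 54, 943/8,473,808.06,  938] 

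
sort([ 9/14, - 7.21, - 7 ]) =[ - 7.21, -7 , 9/14] 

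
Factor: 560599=13^1*29^1*1487^1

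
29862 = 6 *4977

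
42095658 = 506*83193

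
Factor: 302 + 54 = 356=2^2*89^1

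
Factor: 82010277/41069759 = 3^2*2441^1 * 3733^1*41069759^ ( - 1) 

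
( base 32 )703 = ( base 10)7171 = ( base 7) 26623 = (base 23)DCI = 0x1c03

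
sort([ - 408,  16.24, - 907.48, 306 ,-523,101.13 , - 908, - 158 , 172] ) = [-908, - 907.48 ,-523,-408, - 158,16.24,  101.13, 172, 306] 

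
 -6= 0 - 6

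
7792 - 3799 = 3993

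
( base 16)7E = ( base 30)46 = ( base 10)126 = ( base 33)3R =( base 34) 3O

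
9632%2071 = 1348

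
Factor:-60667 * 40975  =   - 5^2*11^1*19^1*31^1*103^1*149^1 = -2485830325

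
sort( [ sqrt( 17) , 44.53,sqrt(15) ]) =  [sqrt( 15), sqrt( 17 ), 44.53] 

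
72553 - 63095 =9458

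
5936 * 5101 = 30279536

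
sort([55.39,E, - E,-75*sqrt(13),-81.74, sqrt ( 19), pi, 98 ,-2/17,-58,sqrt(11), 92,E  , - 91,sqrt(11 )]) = [-75*sqrt( 13),  -  91, - 81.74, - 58, - E, - 2/17,E,E, pi,  sqrt( 11),sqrt ( 11),sqrt( 19 ),  55.39,92 , 98]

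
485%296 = 189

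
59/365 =59/365=0.16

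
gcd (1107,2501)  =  41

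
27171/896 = 27171/896 = 30.32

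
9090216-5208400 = 3881816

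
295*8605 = 2538475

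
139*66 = 9174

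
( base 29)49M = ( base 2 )111000111111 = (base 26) 5A7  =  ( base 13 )1877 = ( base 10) 3647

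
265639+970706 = 1236345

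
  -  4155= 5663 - 9818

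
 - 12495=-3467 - 9028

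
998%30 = 8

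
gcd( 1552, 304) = 16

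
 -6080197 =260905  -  6341102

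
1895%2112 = 1895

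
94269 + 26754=121023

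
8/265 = 8/265 = 0.03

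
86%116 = 86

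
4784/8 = 598 = 598.00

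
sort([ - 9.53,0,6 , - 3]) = [ - 9.53, - 3, 0 , 6]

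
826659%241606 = 101841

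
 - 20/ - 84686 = 10/42343 = 0.00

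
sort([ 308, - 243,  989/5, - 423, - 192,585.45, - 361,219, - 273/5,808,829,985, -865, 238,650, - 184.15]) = [  -  865,-423,-361, - 243, - 192, - 184.15,  -  273/5, 989/5,219,238,308,585.45,650,808,829, 985]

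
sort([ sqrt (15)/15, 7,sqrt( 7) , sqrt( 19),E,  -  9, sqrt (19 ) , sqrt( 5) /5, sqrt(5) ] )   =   [ - 9, sqrt(15)/15,sqrt(5 ) /5, sqrt( 5 ) , sqrt( 7), E,sqrt(19 ),sqrt( 19 ), 7]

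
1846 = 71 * 26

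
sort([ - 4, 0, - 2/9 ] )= [ - 4, - 2/9, 0 ]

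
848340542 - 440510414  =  407830128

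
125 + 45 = 170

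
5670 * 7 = 39690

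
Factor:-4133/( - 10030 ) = 2^( - 1)* 5^( - 1 ) *17^(-1 )*59^ ( - 1 )*4133^1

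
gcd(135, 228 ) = 3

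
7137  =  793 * 9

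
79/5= 15 + 4/5 = 15.80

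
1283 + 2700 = 3983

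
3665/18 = 3665/18 = 203.61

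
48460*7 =339220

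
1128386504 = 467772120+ 660614384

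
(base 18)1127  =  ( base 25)9mo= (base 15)1C84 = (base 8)14067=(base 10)6199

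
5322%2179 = 964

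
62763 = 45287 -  - 17476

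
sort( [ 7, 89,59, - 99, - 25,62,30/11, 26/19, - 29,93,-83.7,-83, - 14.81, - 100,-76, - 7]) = [-100 , - 99,  -  83.7,-83,- 76,- 29, - 25 , - 14.81, - 7, 26/19 , 30/11, 7,59, 62,89, 93] 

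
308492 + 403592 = 712084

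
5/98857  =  5/98857 = 0.00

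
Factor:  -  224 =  - 2^5 * 7^1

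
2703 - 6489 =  - 3786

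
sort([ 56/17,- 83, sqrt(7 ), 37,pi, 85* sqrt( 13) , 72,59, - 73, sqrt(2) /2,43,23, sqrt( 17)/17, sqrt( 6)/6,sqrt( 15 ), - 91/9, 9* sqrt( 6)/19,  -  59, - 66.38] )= [ - 83, - 73, - 66.38, - 59,  -  91/9,sqrt( 17) /17, sqrt( 6)/6, sqrt( 2) /2, 9*sqrt(6 )/19, sqrt( 7) , pi, 56/17, sqrt( 15), 23, 37,43, 59, 72, 85*sqrt( 13) ] 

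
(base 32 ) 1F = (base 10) 47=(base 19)29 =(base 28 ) 1j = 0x2F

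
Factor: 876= 2^2*3^1 * 73^1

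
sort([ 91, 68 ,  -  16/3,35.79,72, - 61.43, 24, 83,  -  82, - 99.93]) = [ - 99.93, - 82, - 61.43,-16/3,24 , 35.79 , 68,  72,83, 91] 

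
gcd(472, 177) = 59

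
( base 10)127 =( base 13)9A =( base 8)177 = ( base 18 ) 71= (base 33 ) 3s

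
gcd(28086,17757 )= 3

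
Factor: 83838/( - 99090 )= - 13973/16515 = - 3^( - 2)* 5^( - 1)*89^1  *  157^1* 367^( - 1)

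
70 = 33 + 37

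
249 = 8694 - 8445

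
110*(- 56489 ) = -6213790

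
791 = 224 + 567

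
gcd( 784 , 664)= 8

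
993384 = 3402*292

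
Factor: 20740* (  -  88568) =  - 1836900320 = -2^5*5^1*17^1*61^1* 11071^1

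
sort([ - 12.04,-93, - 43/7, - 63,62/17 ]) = [ - 93, - 63,-12.04, - 43/7,62/17]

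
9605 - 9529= 76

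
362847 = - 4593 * ( - 79)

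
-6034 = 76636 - 82670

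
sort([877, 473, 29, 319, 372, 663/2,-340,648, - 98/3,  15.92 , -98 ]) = [-340,-98,-98/3,15.92,29, 319,  663/2,372,473,648,877 ]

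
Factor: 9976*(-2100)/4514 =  - 2^4 * 3^1*5^2*7^1*29^1*37^( - 1)*43^1*61^( - 1) = - 10474800/2257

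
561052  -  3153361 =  - 2592309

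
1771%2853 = 1771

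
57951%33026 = 24925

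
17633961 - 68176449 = -50542488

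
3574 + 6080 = 9654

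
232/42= 5+11/21 = 5.52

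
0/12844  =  0  =  0.00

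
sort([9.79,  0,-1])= [-1,0,  9.79] 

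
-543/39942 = -1 + 13133/13314 = - 0.01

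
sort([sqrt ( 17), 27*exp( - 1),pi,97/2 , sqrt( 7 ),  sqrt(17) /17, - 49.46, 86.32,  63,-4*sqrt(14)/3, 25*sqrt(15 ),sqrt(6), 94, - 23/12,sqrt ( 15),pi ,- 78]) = [-78, - 49.46, - 4*sqrt(14) /3  ,  -  23/12,sqrt(17 )/17,sqrt( 6 ),  sqrt( 7 ),pi, pi, sqrt( 15),sqrt(17), 27*exp( - 1 ), 97/2, 63, 86.32, 94, 25*sqrt(15)]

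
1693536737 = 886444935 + 807091802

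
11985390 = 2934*4085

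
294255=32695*9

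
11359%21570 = 11359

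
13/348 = 13/348=0.04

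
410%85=70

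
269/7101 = 269/7101= 0.04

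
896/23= 896/23 = 38.96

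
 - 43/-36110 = 43/36110 = 0.00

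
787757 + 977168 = 1764925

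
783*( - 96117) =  - 75259611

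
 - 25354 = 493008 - 518362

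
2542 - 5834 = - 3292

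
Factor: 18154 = 2^1*29^1*  313^1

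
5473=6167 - 694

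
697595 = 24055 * 29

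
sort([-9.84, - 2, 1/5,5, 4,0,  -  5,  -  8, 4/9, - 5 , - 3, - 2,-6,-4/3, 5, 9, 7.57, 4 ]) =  [ - 9.84,-8,-6,  -  5, - 5, - 3,-2, - 2,  -  4/3, 0, 1/5, 4/9, 4,4,5 , 5, 7.57, 9 ]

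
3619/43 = 3619/43 = 84.16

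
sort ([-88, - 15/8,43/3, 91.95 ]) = [ - 88, - 15/8, 43/3, 91.95]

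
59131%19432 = 835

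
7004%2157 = 533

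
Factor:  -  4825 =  - 5^2*193^1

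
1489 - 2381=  - 892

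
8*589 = 4712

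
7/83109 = 7/83109  =  0.00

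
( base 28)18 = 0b100100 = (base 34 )12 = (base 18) 20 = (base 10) 36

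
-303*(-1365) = 413595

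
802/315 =2 + 172/315 =2.55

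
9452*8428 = 79661456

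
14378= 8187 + 6191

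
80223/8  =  80223/8= 10027.88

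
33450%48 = 42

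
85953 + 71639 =157592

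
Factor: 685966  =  2^1*29^1*11827^1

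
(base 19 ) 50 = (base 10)95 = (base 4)1133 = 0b1011111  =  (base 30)35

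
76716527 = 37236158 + 39480369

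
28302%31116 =28302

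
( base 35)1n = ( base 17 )37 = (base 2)111010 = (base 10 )58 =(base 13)46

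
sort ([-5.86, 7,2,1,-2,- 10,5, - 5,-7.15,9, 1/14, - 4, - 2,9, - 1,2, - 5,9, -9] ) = [ - 10, - 9,  -  7.15, - 5.86, - 5 ,-5, - 4, - 2, - 2, - 1, 1/14,1, 2,  2,5,7, 9,9,9 ] 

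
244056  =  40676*6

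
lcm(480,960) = 960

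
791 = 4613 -3822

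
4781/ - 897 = - 6 + 601/897 = - 5.33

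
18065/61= 18065/61 = 296.15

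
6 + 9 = 15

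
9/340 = 9/340 = 0.03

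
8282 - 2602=5680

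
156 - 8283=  - 8127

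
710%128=70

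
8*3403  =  27224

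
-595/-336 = 1 + 37/48 =1.77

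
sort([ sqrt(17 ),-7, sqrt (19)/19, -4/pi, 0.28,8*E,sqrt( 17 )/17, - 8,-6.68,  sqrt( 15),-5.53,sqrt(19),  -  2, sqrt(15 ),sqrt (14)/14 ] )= [ - 8 , - 7, - 6.68, - 5.53,-2, - 4/pi, sqrt( 19 ) /19, sqrt(17) /17,sqrt( 14 ) /14,0.28,  sqrt(15), sqrt( 15) , sqrt(17),sqrt( 19 ),8*E] 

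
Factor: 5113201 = 5113201^1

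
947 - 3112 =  - 2165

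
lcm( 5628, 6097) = 73164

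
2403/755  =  2403/755= 3.18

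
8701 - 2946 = 5755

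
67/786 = 67/786 = 0.09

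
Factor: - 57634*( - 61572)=2^3 * 3^1*7^1*733^1*28817^1=3548640648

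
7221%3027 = 1167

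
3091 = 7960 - 4869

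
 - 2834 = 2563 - 5397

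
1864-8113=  - 6249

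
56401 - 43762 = 12639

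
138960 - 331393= - 192433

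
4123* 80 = 329840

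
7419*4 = 29676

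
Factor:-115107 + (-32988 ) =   -  3^3*5^1*1097^1=- 148095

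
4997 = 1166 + 3831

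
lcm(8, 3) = 24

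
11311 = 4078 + 7233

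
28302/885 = 31 + 289/295  =  31.98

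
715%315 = 85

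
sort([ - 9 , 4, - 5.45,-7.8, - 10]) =[ - 10, - 9 , - 7.8, - 5.45, 4]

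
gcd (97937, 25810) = 1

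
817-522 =295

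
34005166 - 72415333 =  - 38410167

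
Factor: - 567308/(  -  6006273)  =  81044/858039 = 2^2  *  3^ ( - 1)*7^ ( -2 ) * 13^( - 1)*449^ (- 1 )*20261^1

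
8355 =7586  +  769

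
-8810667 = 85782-8896449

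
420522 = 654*643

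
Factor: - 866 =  - 2^1 * 433^1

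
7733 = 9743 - 2010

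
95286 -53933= 41353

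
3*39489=118467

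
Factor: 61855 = 5^1 * 89^1*139^1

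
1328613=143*9291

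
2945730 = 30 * 98191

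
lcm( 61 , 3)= 183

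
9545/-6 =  - 9545/6 = -1590.83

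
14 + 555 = 569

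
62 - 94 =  - 32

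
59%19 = 2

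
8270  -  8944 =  - 674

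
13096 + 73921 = 87017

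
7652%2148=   1208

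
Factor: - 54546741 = -3^2 * 6060749^1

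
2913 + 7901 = 10814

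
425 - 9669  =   - 9244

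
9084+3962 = 13046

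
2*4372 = 8744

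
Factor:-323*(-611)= 13^1*17^1*19^1*47^1= 197353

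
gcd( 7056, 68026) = 14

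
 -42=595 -637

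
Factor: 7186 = 2^1*3593^1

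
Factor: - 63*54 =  - 2^1*3^5*7^1 = - 3402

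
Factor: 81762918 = 2^1*3^1 * 13627153^1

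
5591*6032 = 33724912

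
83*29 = 2407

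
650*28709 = 18660850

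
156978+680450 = 837428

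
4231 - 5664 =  - 1433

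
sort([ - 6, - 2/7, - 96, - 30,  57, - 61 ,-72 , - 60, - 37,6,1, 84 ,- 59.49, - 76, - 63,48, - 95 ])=[ - 96, - 95 ,-76,  -  72, - 63, - 61,- 60,-59.49,  -  37, - 30,  -  6, - 2/7,1, 6, 48, 57,84 ]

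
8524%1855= 1104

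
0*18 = 0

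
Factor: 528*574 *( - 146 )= - 2^6*3^1*7^1*11^1*41^1*73^1= - 44248512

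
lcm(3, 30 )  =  30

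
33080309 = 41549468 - 8469159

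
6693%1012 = 621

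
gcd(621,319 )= 1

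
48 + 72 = 120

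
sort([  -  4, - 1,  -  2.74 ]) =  [ - 4, - 2.74, - 1 ] 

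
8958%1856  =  1534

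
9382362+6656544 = 16038906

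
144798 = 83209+61589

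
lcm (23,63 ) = 1449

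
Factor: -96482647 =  - 6481^1*14887^1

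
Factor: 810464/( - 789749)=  - 2^5* 19^1 *31^1* 43^1*789749^(-1 )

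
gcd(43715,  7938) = 7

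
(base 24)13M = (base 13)3C7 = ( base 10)670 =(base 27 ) om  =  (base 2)1010011110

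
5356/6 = 892+2/3= 892.67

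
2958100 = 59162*50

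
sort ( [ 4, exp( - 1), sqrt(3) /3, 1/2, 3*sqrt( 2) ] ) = [exp( - 1),1/2, sqrt( 3)/3, 4 , 3*sqrt( 2 )]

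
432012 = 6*72002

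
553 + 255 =808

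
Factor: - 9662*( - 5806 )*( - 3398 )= - 190619549656 = - 2^3*1699^1*2903^1* 4831^1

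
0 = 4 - 4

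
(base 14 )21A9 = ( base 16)16c9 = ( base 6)43001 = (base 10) 5833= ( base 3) 22000001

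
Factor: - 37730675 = -5^2*19^1*79433^1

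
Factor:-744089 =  - 73^1*10193^1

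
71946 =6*11991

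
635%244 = 147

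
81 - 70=11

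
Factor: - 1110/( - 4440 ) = 1/4 = 2^( - 2) 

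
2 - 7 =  - 5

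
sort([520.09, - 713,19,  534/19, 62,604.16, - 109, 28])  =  [-713, - 109,  19,28,534/19,  62, 520.09,604.16] 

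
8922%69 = 21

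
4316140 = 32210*134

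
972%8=4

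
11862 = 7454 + 4408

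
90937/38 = 2393+3/38 = 2393.08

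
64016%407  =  117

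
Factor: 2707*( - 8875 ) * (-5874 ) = 2^1*3^1*5^3 * 11^1*71^1 * 89^1*2707^1 = 141120647250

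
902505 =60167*15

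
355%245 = 110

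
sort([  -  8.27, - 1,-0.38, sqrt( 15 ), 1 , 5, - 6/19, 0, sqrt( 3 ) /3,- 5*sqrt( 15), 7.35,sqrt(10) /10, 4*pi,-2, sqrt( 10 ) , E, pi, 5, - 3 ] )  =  [ - 5*sqrt( 15),-8.27, - 3, - 2,  -  1, - 0.38, - 6/19, 0,sqrt( 10)/10,sqrt( 3) /3, 1, E,pi, sqrt( 10 ), sqrt( 15 ),5, 5,  7.35,  4*pi]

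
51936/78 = 665 + 11/13 =665.85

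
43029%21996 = 21033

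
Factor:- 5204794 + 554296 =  - 4650498 =-2^1*3^2*29^1*59^1*151^1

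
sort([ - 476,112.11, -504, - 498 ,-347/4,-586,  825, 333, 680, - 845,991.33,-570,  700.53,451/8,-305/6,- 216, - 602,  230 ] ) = [-845, - 602,  -  586 ,  -  570, - 504 ,-498, - 476, - 216,-347/4, - 305/6, 451/8,112.11,230, 333 , 680, 700.53, 825,991.33]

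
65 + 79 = 144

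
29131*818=23829158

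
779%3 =2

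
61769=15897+45872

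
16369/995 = 16369/995 = 16.45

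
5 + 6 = 11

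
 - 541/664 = - 541/664 = - 0.81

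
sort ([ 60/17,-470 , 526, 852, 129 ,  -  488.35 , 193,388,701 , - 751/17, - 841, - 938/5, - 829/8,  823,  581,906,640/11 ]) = [  -  841  , - 488.35, -470, - 938/5, - 829/8,  -  751/17  ,  60/17,  640/11,129, 193, 388,526,581, 701,  823,852,906]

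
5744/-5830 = -1 + 43/2915 = -0.99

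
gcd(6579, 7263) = 9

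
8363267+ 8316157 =16679424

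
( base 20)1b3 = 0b1001101111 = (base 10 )623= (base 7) 1550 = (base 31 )K3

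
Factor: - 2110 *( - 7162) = 2^2*5^1*211^1*3581^1 = 15111820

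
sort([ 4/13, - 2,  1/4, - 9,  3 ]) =[ - 9,-2, 1/4,  4/13,3 ] 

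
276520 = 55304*5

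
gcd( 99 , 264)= 33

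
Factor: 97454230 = 2^1*5^1*19^1*512917^1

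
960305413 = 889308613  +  70996800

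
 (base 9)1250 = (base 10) 936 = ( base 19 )2B5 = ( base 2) 1110101000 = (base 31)u6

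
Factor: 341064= 2^3*3^3*1579^1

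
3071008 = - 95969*( - 32)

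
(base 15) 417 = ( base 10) 922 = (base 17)334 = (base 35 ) qc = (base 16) 39a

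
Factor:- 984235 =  - 5^1 * 7^1*61^1*461^1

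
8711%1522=1101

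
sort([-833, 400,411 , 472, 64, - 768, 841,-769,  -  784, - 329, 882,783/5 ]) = [-833, - 784, - 769, - 768,-329, 64, 783/5 , 400, 411, 472,841 , 882] 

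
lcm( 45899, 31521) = 2616243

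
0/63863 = 0= 0.00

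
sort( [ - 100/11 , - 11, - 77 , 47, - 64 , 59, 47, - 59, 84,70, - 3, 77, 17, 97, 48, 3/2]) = [ - 77, - 64, - 59, - 11,-100/11, - 3, 3/2, 17, 47,47, 48,59, 70,  77, 84, 97]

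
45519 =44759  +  760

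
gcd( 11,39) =1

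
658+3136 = 3794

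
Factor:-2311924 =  - 2^2* 577981^1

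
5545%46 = 25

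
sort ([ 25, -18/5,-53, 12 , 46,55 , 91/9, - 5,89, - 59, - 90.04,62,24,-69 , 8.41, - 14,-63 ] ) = [ - 90.04 ,-69, - 63,-59,- 53, - 14,-5, - 18/5, 8.41,91/9, 12, 24,25,46,55, 62,89 ]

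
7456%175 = 106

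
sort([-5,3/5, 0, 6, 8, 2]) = [ - 5,0, 3/5,2,6,8 ] 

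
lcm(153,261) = 4437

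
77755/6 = 12959 +1/6 = 12959.17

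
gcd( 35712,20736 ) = 1152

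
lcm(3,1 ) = 3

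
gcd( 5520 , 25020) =60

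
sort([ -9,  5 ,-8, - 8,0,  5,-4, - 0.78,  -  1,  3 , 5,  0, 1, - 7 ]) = [  -  9 , - 8, - 8, - 7, - 4, -1 , - 0.78, 0,  0,1,3,5, 5 , 5] 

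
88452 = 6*14742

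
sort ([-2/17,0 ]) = [ - 2/17,0] 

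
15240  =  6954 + 8286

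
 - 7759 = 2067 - 9826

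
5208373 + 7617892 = 12826265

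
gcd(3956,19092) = 172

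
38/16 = 2 + 3/8 = 2.38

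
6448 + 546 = 6994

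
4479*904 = 4049016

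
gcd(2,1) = 1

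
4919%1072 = 631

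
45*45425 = 2044125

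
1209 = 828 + 381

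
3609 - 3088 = 521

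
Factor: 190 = 2^1*5^1*19^1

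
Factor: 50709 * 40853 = 3^1*16903^1 * 40853^1 = 2071614777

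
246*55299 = 13603554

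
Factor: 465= 3^1*5^1*31^1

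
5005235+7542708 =12547943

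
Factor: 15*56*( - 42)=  - 35280 = -  2^4*3^2*5^1*7^2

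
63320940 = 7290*8686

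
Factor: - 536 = -2^3*67^1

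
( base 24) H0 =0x198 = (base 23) HH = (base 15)1C3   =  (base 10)408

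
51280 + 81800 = 133080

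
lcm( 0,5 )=0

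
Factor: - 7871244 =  - 2^2*3^1*19^2*23^1*79^1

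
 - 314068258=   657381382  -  971449640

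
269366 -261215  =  8151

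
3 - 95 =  - 92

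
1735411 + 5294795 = 7030206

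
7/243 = 7/243 = 0.03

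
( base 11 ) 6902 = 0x2375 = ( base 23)h3f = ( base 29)AN0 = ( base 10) 9077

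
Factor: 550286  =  2^1*11^1*25013^1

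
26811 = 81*331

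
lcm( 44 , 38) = 836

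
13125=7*1875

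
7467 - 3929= 3538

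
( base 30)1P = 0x37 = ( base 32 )1N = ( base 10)55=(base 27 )21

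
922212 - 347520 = 574692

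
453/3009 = 151/1003 = 0.15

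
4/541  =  4/541=0.01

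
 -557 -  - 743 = 186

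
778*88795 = 69082510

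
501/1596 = 167/532 = 0.31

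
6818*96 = 654528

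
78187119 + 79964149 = 158151268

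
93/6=31/2 = 15.50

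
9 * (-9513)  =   - 85617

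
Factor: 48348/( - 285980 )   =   - 3^2 * 5^(-1)*17^1*181^( - 1) = - 153/905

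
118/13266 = 59/6633 = 0.01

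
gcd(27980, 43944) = 4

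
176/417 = 176/417= 0.42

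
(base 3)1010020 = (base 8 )1460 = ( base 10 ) 816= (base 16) 330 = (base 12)580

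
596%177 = 65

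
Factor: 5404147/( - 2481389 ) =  - 7^1*17^1*45413^1*2481389^( - 1)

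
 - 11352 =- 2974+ - 8378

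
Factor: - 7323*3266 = -23916918= - 2^1*3^1*23^1*71^1 *2441^1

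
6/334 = 3/167 = 0.02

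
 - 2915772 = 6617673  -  9533445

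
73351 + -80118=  - 6767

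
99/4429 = 99/4429= 0.02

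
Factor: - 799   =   - 17^1*47^1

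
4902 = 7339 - 2437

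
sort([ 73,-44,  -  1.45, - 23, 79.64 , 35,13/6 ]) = [ - 44, - 23, - 1.45,13/6, 35,  73,  79.64]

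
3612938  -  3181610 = 431328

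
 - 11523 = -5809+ - 5714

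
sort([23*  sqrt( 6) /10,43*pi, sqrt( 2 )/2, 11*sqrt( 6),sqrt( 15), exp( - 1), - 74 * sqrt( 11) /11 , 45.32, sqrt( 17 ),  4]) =[  -  74*sqrt ( 11)/11, exp( - 1), sqrt( 2 ) /2, sqrt( 15 ), 4, sqrt( 17),23 * sqrt( 6) /10, 11*sqrt( 6 ),45.32,43*pi ] 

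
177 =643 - 466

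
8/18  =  4/9 =0.44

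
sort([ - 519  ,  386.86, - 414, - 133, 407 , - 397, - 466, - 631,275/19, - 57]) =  [ - 631, - 519, - 466,-414,  -  397, - 133,  -  57, 275/19,386.86, 407 ] 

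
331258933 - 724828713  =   - 393569780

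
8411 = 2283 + 6128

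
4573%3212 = 1361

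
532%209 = 114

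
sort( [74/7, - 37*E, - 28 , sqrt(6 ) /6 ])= [ - 37*E,-28,  sqrt( 6 ) /6, 74/7 ]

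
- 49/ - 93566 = 49/93566 =0.00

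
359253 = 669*537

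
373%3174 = 373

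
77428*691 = 53502748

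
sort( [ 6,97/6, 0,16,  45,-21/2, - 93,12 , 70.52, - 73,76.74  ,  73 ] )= [ - 93, - 73, - 21/2,0,6,12,16,97/6, 45, 70.52, 73, 76.74]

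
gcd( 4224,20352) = 384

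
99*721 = 71379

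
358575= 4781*75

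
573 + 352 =925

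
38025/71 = 535+40/71 = 535.56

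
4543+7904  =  12447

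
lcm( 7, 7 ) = 7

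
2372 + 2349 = 4721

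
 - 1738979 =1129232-2868211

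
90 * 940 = 84600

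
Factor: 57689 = 57689^1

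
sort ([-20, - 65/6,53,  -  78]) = [  -  78 , -20, - 65/6,53 ]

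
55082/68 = 810 + 1/34 = 810.03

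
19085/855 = 3817/171= 22.32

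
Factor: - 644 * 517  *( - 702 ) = 233729496=2^3*3^3 * 7^1 * 11^1*13^1 * 23^1*47^1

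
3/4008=1/1336  =  0.00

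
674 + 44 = 718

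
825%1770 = 825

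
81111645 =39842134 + 41269511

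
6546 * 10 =65460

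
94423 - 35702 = 58721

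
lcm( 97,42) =4074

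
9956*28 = 278768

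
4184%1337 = 173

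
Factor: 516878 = 2^1 * 109^1*2371^1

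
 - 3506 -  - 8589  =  5083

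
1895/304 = 1895/304= 6.23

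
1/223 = 1/223=0.00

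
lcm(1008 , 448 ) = 4032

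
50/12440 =5/1244  =  0.00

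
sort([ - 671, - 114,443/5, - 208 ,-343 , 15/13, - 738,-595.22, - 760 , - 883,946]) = [ - 883, - 760, - 738,-671, - 595.22, - 343, -208 , - 114, 15/13,443/5, 946 ]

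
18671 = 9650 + 9021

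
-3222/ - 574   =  5+ 176/287 = 5.61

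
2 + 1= 3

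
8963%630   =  143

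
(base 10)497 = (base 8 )761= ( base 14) 277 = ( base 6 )2145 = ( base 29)h4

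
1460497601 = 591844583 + 868653018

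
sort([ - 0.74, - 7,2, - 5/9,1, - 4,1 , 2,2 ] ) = [ - 7, - 4, - 0.74, - 5/9, 1, 1, 2,2, 2] 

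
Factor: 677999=7^1*96857^1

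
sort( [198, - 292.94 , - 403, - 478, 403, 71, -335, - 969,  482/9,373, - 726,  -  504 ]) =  [ - 969,-726 , - 504, - 478, - 403, - 335, -292.94, 482/9, 71 , 198, 373, 403 ] 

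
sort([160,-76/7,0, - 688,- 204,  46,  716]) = [-688, - 204,-76/7  ,  0, 46, 160, 716]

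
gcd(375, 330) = 15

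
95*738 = 70110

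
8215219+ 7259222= 15474441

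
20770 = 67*310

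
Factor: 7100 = 2^2*5^2*71^1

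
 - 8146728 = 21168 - 8167896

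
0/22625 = 0  =  0.00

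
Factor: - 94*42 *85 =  - 2^2*3^1*5^1* 7^1 * 17^1*47^1 = -  335580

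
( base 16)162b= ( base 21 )ci5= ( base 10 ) 5675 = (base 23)agh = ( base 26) 8a7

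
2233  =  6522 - 4289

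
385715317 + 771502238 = 1157217555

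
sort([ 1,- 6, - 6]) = [- 6, - 6,  1]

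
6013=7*859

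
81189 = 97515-16326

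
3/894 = 1/298= 0.00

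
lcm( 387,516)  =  1548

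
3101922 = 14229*218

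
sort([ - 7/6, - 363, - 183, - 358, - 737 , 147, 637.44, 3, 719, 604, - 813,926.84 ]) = [ - 813 , - 737, - 363, - 358, - 183, - 7/6,  3,147, 604, 637.44,  719, 926.84 ] 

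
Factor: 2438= 2^1*23^1 *53^1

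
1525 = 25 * 61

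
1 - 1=0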